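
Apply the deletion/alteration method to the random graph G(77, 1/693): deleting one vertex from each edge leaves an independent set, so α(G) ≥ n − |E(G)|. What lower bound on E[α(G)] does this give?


E[|E(G)|] = C(77, 2)·p = 2926 · (1/693) = 38/9.
E[α(G)] ≥ n − E[|E(G)|] = 77 − 38/9 = 655/9.
Numerically: ≈ 72.778.
(This is only a lower bound; the true E[α(G)] may be larger.)

E[α(G)] ≥ 655/9 ≈ 72.778.


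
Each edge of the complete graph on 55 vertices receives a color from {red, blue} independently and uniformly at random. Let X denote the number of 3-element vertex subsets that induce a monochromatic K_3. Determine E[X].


Let X = Σ_S X_S over the C(55, 3) = 26235 subsets S of size 3, where X_S = 1 if the K_3 on S is monochromatic.
For a fixed S, the K_3 on S has C(3, 2) = 3 edges. P[all 3 edges red] = (1/2)^3, and likewise for blue, so P[monochromatic] = 2·(1/2)^3 = 2^{1 − 3} = 1/4.
By linearity: E[X] = C(55, 3) · 2^{1 − 3} = 26235 · 1/4 = 26235/4.
Numerically: E[X] ≈ 6558.750.

E[X] = C(55,3)·2^(1−C(3,2)) = 26235/4 ≈ 6558.750.


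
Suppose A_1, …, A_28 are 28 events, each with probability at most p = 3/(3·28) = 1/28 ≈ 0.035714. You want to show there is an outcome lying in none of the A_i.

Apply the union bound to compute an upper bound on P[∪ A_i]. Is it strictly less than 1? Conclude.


Union bound: P[∪_{i=1}^{28} A_i] ≤ Σ_i P[A_i] ≤ 28·p = 28·(1/28) = 1.
Numerically: 1 ≈ 1.000000.
Is 1 < 1? NO.
Since the bound 1 is ≥ 1, the union bound is uninformative here; it does NOT by itself certify existence.

28·p = 1 ≈ 1.000000; existence NOT certified by the union bound.


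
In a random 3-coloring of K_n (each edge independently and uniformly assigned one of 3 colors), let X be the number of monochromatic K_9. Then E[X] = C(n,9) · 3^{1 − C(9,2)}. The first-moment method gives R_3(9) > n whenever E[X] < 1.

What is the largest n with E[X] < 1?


We need C(n, 9) · 3^{1 − 36} < 1, i.e. C(n, 9) < 3^{36 − 1} = 50031545098999707.
Check values of n near the boundary:
  n = 298: C(298, 9) = 45207677551849890; 45207677551849890 < 50031545098999707? YES
  n = 299: C(299, 9) = 46610674441390059; 46610674441390059 < 50031545098999707? YES
  n = 300: C(300, 9) = 48052241692154700; 48052241692154700 < 50031545098999707? YES
  n = 301: C(301, 9) = 49533303936090975; 49533303936090975 < 50031545098999707? YES
  n = 302: C(302, 9) = 51054804739588650; 51054804739588650 < 50031545098999707? NO
  n = 303: C(303, 9) = 52617706925494425; 52617706925494425 < 50031545098999707? NO
The largest n with C(n, 9) < 50031545098999707 is n = 301 (where E[X] = 16511101312030325/16677181699666569 ≈ 0.990041). Hence R_3(9) > 301, i.e. R_3(9) ≥ 302.

Largest n = 301; hence R_3(9) > 301.


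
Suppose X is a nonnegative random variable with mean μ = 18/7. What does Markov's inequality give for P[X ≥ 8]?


μ = E[X] = 18/7, a = 8.
Markov: P[X ≥ 8] ≤ μ/a = (18/7)/8 = 9/28.
Numerically: ≈ 0.32143.
(Since a = 8 > μ = 2.57143, the bound 9/28 is < 1 and informative.)

P[X ≥ 8] ≤ 9/28 ≈ 0.32143.


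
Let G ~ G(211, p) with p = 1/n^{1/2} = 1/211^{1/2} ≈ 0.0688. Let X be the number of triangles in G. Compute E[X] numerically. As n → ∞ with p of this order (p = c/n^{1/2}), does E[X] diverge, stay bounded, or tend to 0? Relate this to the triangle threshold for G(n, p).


Number of potential triangles: C(211, 3) = 1543465.
Each occurs with probability p³ ≈ (0.0688)³ ≈ 3.26269e-04.
By linearity: E[X] = C(211, 3)·p³ ≈ 1543465 · 3.26269e-04 ≈ 503.585.
Since α = 1/2 < 1, p = c/n^{1/2} ≫ 1/n is above the triangle threshold p ~ 1/n. Asymptotically E[X] ~ (c³/6)·n^{3(1−α)} = (1³/6)·n^{1.5} → ∞; triangles are abundant w.h.p.

E[X] ≈ 503.585; in regime p = Θ(1/n^{1/2}) E[X] diverges (above the triangle threshold p ~ 1/n).


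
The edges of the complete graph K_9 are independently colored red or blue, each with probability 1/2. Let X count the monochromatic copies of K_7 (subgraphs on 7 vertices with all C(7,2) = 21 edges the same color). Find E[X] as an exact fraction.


Let X = Σ_S X_S over the C(9, 7) = 36 subsets S of size 7, where X_S = 1 if the K_7 on S is monochromatic.
For a fixed S, the K_7 on S has C(7, 2) = 21 edges. P[all 21 edges red] = (1/2)^21, and likewise for blue, so P[monochromatic] = 2·(1/2)^21 = 2^{1 − 21} = 1/1048576.
Summing: E[X] = C(9, 7) · 2^{1 − 21} = 36 · 1/1048576 = 9/262144.
Numerically: E[X] ≈ 0.0000.

E[X] = C(9,7)·2^(1−C(7,2)) = 9/262144 ≈ 0.0000.


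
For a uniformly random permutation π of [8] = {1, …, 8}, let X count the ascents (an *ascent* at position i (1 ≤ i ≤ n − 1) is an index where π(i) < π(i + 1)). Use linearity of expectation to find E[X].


Write X = Σ X_I over i = 1, …, 7, with X_I the indicator of one ascent.
There are 7 indicators.
For each fixed i, the pair (π(i), π(i+1)) is a uniformly random ordered pair of distinct values from {1, …, 8}; by symmetry P[π(i) < π(i+1)] = 1/2.
By linearity: E[X] = 7 · (1/2) = (8 − 1) · (1/2) = 7/2 ≈ 3.500.

E[X] = 7/2 = 3.500.


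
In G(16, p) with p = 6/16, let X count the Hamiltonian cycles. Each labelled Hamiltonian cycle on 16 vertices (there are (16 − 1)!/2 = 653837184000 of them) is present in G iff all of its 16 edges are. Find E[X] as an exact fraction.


K_16 has (16 − 1)!/2 = 653837184000 labelled Hamiltonian cycles.
For each such Hamiltonian cycle H, let X_H = 1 if all 16 edges of H are present in G. Then P[X_H = 1] = p^{16} = (3/8)^{16} = 43046721/281474976710656.
By linearity of expectation: E[X] = Σ_H E[X_H] = 653837184000 · p^{16} = 653837184000 · 43046721/281474976710656 = 27485885585032875/274877906944.
Numerically: E[X] ≈ 9.999e+04.

E[X] = 653837184000 · (3/8)^{16} = 27485885585032875/274877906944 ≈ 9.999e+04.


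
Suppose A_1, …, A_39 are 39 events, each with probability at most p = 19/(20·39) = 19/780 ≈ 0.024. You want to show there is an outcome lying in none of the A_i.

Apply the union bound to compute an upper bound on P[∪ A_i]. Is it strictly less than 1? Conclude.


Union bound: P[∪_{i=1}^{39} A_i] ≤ Σ_i P[A_i] ≤ 39·p = 39·(19/780) = 19/20.
Numerically: 19/20 ≈ 0.950.
Is 19/20 < 1? YES.
Since P[∪ A_i] ≤ 19/20 < 1, the complement has P[∩ A_i^c] ≥ 1 − 19/20 = 1/20 > 0, so some outcome avoids every A_i.

39·p = 19/20 ≈ 0.950; existence CERTIFIED by the union bound.


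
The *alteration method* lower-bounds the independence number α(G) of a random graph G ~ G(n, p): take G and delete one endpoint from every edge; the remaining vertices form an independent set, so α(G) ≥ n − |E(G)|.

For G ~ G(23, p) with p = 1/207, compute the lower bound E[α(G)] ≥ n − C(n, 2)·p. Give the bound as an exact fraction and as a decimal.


E[|E(G)|] = C(23, 2)·p = 253 · (1/207) = 11/9.
E[α(G)] ≥ n − E[|E(G)|] = 23 − 11/9 = 196/9.
Numerically: ≈ 21.777778.
(This is only a lower bound; the true E[α(G)] may be larger.)

E[α(G)] ≥ 196/9 ≈ 21.777778.


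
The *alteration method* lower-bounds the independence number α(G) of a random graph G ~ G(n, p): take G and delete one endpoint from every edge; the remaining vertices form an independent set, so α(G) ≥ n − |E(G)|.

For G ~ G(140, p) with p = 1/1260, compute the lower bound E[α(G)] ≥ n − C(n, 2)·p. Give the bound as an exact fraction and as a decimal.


E[|E(G)|] = C(140, 2)·p = 9730 · (1/1260) = 139/18.
E[α(G)] ≥ n − E[|E(G)|] = 140 − 139/18 = 2381/18.
Numerically: ≈ 132.277778.
(This is only a lower bound; the true E[α(G)] may be larger.)

E[α(G)] ≥ 2381/18 ≈ 132.277778.


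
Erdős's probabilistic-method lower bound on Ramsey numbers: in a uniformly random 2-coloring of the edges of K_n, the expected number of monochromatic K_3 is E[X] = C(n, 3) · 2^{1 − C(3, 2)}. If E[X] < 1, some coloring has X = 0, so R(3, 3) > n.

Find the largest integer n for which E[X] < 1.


We need C(n, 3) · 2^{1 − 3} < 1, i.e. C(n, 3) < 2^{3 − 1} = 4.
Check values of n near the boundary:
  n = 3: C(3, 3) = 1; 1 < 4? YES
  n = 4: C(4, 3) = 4; 4 < 4? NO
The largest n with C(n, 3) < 4 is n = 3 (where E[X] = 1/4 ≈ 0.250000). Hence R(3, 3) > 3, i.e. R(3, 3) ≥ 4.

Largest n = 3; hence R(3, 3) > 3.


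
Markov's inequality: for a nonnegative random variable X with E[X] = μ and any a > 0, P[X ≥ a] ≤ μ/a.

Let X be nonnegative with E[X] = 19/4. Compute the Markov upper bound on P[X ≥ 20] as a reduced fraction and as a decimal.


μ = E[X] = 19/4, a = 20.
Markov: P[X ≥ 20] ≤ μ/a = (19/4)/20 = 19/80.
Numerically: ≈ 0.2375.
(Since a = 20 > μ = 4.7500, the bound 19/80 is < 1 and informative.)

P[X ≥ 20] ≤ 19/80 ≈ 0.2375.


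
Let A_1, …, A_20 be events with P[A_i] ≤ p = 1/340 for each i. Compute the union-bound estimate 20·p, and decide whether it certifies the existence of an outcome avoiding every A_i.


Union bound: P[∪_{i=1}^{20} A_i] ≤ Σ_i P[A_i] ≤ 20·p = 20·(1/340) = 1/17.
Numerically: 1/17 ≈ 0.058824.
Is 1/17 < 1? YES.
Since P[∪ A_i] ≤ 1/17 < 1, the complement has P[∩ A_i^c] ≥ 1 − 1/17 = 16/17 > 0, so some outcome avoids every A_i.

20·p = 1/17 ≈ 0.058824; existence CERTIFIED by the union bound.


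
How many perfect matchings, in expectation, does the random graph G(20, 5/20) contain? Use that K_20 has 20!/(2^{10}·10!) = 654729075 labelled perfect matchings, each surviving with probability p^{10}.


K_20 has 20!/(2^{10}·10!) = 654729075 labelled perfect matchings.
For each such perfect matching H, let X_H = 1 if all 10 edges of H are present in G. Then P[X_H = 1] = p^{10} = (1/4)^{10} = 1/1048576.
By linearity of expectation: E[X] = Σ_H E[X_H] = 654729075 · p^{10} = 654729075 · 1/1048576 = 654729075/1048576.
Numerically: E[X] ≈ 624.4.

E[X] = 654729075 · (1/4)^{10} = 654729075/1048576 ≈ 624.4.


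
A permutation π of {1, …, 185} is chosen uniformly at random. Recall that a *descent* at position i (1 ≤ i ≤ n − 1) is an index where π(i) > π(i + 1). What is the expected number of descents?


Write X = Σ X_I over i = 1, …, 184, with X_I the indicator of one descent.
There are 184 indicators.
For each fixed i, the pair (π(i), π(i+1)) is a uniformly random ordered pair of distinct values from {1, …, 185}; by symmetry P[π(i) > π(i+1)] = 1/2.
By linearity: E[X] = 184 · (1/2) = (185 − 1) · (1/2) = 92 ≈ 92.000.

E[X] = 92 = 92.000.


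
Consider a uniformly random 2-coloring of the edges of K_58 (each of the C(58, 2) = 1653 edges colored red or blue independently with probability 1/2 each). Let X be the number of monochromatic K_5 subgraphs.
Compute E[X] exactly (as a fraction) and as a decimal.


Let X = Σ_S X_S over the C(58, 5) = 4582116 subsets S of size 5, where X_S = 1 if the K_5 on S is monochromatic.
For a fixed S, the K_5 on S has C(5, 2) = 10 edges. P[all 10 edges red] = (1/2)^10, and likewise for blue, so P[monochromatic] = 2·(1/2)^10 = 2^{1 − 10} = 1/512.
Summing: E[X] = C(58, 5) · 2^{1 − 10} = 4582116 · 1/512 = 1145529/128.
Numerically: E[X] ≈ 8949.4453.

E[X] = C(58,5)·2^(1−C(5,2)) = 1145529/128 ≈ 8949.4453.


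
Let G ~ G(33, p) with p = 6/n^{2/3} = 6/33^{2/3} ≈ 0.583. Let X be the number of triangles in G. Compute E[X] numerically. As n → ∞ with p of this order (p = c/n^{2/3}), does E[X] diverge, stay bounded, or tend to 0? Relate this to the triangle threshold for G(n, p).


Number of potential triangles: C(33, 3) = 5456.
Each occurs with probability p³ ≈ (0.583)³ ≈ 1.98347e-01.
By linearity: E[X] = C(33, 3)·p³ ≈ 5456 · 1.98347e-01 ≈ 1082.182.
Since α = 2/3 < 1, p = c/n^{2/3} ≫ 1/n is above the triangle threshold p ~ 1/n. Asymptotically E[X] ~ (c³/6)·n^{3(1−α)} = (6³/6)·n^{1} → ∞; triangles are abundant w.h.p.

E[X] ≈ 1082.182; in regime p = Θ(1/n^{2/3}) E[X] diverges (above the triangle threshold p ~ 1/n).


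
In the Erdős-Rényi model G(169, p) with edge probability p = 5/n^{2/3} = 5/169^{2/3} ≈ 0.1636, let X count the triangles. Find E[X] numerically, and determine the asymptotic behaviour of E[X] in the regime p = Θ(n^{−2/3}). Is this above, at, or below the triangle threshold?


Number of potential triangles: C(169, 3) = 790244.
Each occurs with probability p³ ≈ (0.1636)³ ≈ 4.376597e-03.
By linearity: E[X] = C(169, 3)·p³ ≈ 790244 · 4.376597e-03 ≈ 3458.5799.
Since α = 2/3 < 1, p = c/n^{2/3} ≫ 1/n is above the triangle threshold p ~ 1/n. Asymptotically E[X] ~ (c³/6)·n^{3(1−α)} = (5³/6)·n^{1} → ∞; triangles are abundant w.h.p.

E[X] ≈ 3458.5799; in regime p = Θ(1/n^{2/3}) E[X] diverges (above the triangle threshold p ~ 1/n).


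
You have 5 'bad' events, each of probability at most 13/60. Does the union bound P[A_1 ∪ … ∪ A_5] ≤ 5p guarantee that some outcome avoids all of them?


Union bound: P[∪_{i=1}^{5} A_i] ≤ Σ_i P[A_i] ≤ 5·p = 5·(13/60) = 13/12.
Numerically: 13/12 ≈ 1.08333.
Is 13/12 < 1? NO.
Since the bound 13/12 is ≥ 1, the union bound is uninformative here; it does NOT by itself certify existence.

5·p = 13/12 ≈ 1.08333; existence NOT certified by the union bound.


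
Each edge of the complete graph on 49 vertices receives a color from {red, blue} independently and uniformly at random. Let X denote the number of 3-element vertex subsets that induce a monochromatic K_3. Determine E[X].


Let X = Σ_S X_S over the C(49, 3) = 18424 subsets S of size 3, where X_S = 1 if the K_3 on S is monochromatic.
For a fixed S, the K_3 on S has C(3, 2) = 3 edges. P[all 3 edges red] = (1/2)^3, and likewise for blue, so P[monochromatic] = 2·(1/2)^3 = 2^{1 − 3} = 1/4.
Summing: E[X] = C(49, 3) · 2^{1 − 3} = 18424 · 1/4 = 4606.
Numerically: E[X] ≈ 4606.0000.

E[X] = C(49,3)·2^(1−C(3,2)) = 4606 ≈ 4606.0000.


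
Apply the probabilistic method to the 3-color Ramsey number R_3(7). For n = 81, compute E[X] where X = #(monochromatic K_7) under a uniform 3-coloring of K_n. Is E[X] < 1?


E[X] = C(81, 7) · 3^{1 − 21} = 3477216600 · 3^{−20} = 3477216600/3486784401.
As a reduced fraction: E[X] = 42928600/43046721 ≈ 0.9972560.
Is E[X] < 1? YES.
Since E[X] < 1, there exists a 3-coloring of K_{81} with no monochromatic K_7; hence R_3(7) > 81.

E[X] = 42928600/43046721 ≈ 0.9972560; E[X] < 1, so R_3(7) > 81.


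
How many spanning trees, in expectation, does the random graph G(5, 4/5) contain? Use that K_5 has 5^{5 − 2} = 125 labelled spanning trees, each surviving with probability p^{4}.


K_5 has 5^{5 − 2} = 125 labelled spanning trees.
For each such spanning tree H, let X_H = 1 if all 4 edges of H are present in G. Then P[X_H = 1] = p^{4} = (4/5)^{4} = 256/625.
By linearity of expectation: E[X] = Σ_H E[X_H] = 125 · p^{4} = 125 · 256/625 = 256/5.
Numerically: E[X] ≈ 51.2.

E[X] = 125 · (4/5)^{4} = 256/5 ≈ 51.2.


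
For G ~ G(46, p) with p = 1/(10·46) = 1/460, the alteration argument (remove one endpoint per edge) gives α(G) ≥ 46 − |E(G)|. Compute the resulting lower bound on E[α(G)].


E[|E(G)|] = C(46, 2)·p = 1035 · (1/460) = 9/4.
E[α(G)] ≥ n − E[|E(G)|] = 46 − 9/4 = 175/4.
Numerically: ≈ 43.7500.
(This is only a lower bound; the true E[α(G)] may be larger.)

E[α(G)] ≥ 175/4 ≈ 43.7500.


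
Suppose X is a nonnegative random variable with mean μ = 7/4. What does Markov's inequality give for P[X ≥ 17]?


μ = E[X] = 7/4, a = 17.
Markov: P[X ≥ 17] ≤ μ/a = (7/4)/17 = 7/68.
Numerically: ≈ 0.103.
(Since a = 17 > μ = 1.750, the bound 7/68 is < 1 and informative.)

P[X ≥ 17] ≤ 7/68 ≈ 0.103.


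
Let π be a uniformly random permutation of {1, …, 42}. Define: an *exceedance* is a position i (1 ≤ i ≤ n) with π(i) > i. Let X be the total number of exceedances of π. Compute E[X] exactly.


Write X = Σ_{i=1}^{42} X_i, where X_i = 1_{π(i) > i}.
For each fixed i, π(i) is uniform over {1, …, 42} (marginal of a uniform permutation), so P[π(i) > i] = (n − i)/n. Summing: Σ_{i=1}^{42} (n − i)/n = (0 + 1 + … + 41)/42 = 42(42 − 1)/(2·42) = (42 − 1)/2.
Hence E[X] = Σ_{i=1}^{42} (42 − i)/42 = 41/2 ≈ 20.5000.

E[X] = 41/2 = 20.5000.


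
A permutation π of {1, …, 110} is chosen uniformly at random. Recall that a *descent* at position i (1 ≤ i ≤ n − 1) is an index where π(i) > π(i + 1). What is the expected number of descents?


Write X = Σ X_I over i = 1, …, 109, with X_I the indicator of one descent.
There are 109 indicators.
For each fixed i, the pair (π(i), π(i+1)) is a uniformly random ordered pair of distinct values from {1, …, 110}; by symmetry P[π(i) > π(i+1)] = 1/2.
By linearity: E[X] = 109 · (1/2) = (110 − 1) · (1/2) = 109/2 ≈ 54.500.

E[X] = 109/2 = 54.500.


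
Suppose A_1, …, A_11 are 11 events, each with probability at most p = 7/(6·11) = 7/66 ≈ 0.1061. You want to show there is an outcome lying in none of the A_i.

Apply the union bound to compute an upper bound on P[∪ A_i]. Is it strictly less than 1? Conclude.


Union bound: P[∪_{i=1}^{11} A_i] ≤ Σ_i P[A_i] ≤ 11·p = 11·(7/66) = 7/6.
Numerically: 7/6 ≈ 1.1667.
Is 7/6 < 1? NO.
Since the bound 7/6 is ≥ 1, the union bound is uninformative here; it does NOT by itself certify existence.

11·p = 7/6 ≈ 1.1667; existence NOT certified by the union bound.


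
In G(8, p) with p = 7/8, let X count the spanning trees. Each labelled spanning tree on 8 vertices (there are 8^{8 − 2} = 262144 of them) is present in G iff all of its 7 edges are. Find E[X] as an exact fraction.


K_8 has 8^{8 − 2} = 262144 labelled spanning trees.
For each such spanning tree H, let X_H = 1 if all 7 edges of H are present in G. Then P[X_H = 1] = p^{7} = (7/8)^{7} = 823543/2097152.
By linearity of expectation: E[X] = Σ_H E[X_H] = 262144 · p^{7} = 262144 · 823543/2097152 = 823543/8.
Numerically: E[X] ≈ 102943.

E[X] = 262144 · (7/8)^{7} = 823543/8 ≈ 102943.


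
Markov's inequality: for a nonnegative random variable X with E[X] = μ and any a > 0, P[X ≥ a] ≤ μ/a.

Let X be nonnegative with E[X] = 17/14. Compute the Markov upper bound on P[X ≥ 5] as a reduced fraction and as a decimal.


μ = E[X] = 17/14, a = 5.
Markov: P[X ≥ 5] ≤ μ/a = (17/14)/5 = 17/70.
Numerically: ≈ 0.242857.
(Since a = 5 > μ = 1.214286, the bound 17/70 is < 1 and informative.)

P[X ≥ 5] ≤ 17/70 ≈ 0.242857.


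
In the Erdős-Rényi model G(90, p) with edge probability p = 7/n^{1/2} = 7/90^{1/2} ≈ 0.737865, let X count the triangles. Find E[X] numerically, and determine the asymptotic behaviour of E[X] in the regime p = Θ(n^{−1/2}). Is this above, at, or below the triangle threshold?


Number of potential triangles: C(90, 3) = 117480.
Each occurs with probability p³ ≈ (0.737865)³ ≈ 4.01726384e-01.
By linearity: E[X] = C(90, 3)·p³ ≈ 117480 · 4.01726384e-01 ≈ 47194.815620.
Since α = 1/2 < 1, p = c/n^{1/2} ≫ 1/n is above the triangle threshold p ~ 1/n. Asymptotically E[X] ~ (c³/6)·n^{3(1−α)} = (7³/6)·n^{1.5} → ∞; triangles are abundant w.h.p.

E[X] ≈ 47194.815620; in regime p = Θ(1/n^{1/2}) E[X] diverges (above the triangle threshold p ~ 1/n).


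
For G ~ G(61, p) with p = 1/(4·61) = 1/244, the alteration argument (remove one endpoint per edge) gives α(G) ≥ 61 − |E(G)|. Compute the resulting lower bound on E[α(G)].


E[|E(G)|] = C(61, 2)·p = 1830 · (1/244) = 15/2.
E[α(G)] ≥ n − E[|E(G)|] = 61 − 15/2 = 107/2.
Numerically: ≈ 53.500000.
(This is only a lower bound; the true E[α(G)] may be larger.)

E[α(G)] ≥ 107/2 ≈ 53.500000.


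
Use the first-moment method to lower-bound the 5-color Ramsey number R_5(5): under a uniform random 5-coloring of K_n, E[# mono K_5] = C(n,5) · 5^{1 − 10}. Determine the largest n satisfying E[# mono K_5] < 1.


We need C(n, 5) · 5^{1 − 10} < 1, i.e. C(n, 5) < 5^{10 − 1} = 1953125.
Check values of n near the boundary:
  n = 46: C(46, 5) = 1370754; 1370754 < 1953125? YES
  n = 47: C(47, 5) = 1533939; 1533939 < 1953125? YES
  n = 48: C(48, 5) = 1712304; 1712304 < 1953125? YES
  n = 49: C(49, 5) = 1906884; 1906884 < 1953125? YES
  n = 50: C(50, 5) = 2118760; 2118760 < 1953125? NO
  n = 51: C(51, 5) = 2349060; 2349060 < 1953125? NO
  n = 52: C(52, 5) = 2598960; 2598960 < 1953125? NO
The largest n with C(n, 5) < 1953125 is n = 49 (where E[X] = 1906884/1953125 ≈ 0.976). Hence R_5(5) > 49, i.e. R_5(5) ≥ 50.

Largest n = 49; hence R_5(5) > 49.


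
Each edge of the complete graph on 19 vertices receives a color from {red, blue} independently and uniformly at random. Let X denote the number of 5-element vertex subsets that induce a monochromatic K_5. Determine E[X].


Let X = Σ_S X_S over the C(19, 5) = 11628 subsets S of size 5, where X_S = 1 if the K_5 on S is monochromatic.
For a fixed S, the K_5 on S has C(5, 2) = 10 edges. P[all 10 edges red] = (1/2)^10, and likewise for blue, so P[monochromatic] = 2·(1/2)^10 = 2^{1 − 10} = 1/512.
By linearity of expectation: E[X] = C(19, 5) · 2^{1 − 10} = 11628 · 1/512 = 2907/128.
Numerically: E[X] ≈ 22.710938.

E[X] = C(19,5)·2^(1−C(5,2)) = 2907/128 ≈ 22.710938.


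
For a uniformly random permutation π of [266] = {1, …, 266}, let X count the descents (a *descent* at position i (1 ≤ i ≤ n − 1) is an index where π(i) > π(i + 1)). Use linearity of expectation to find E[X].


Write X = Σ X_I over i = 1, …, 265, with X_I the indicator of one descent.
There are 265 indicators.
For each fixed i, the pair (π(i), π(i+1)) is a uniformly random ordered pair of distinct values from {1, …, 266}; by symmetry P[π(i) > π(i+1)] = 1/2.
By linearity: E[X] = 265 · (1/2) = (266 − 1) · (1/2) = 265/2 ≈ 132.500.

E[X] = 265/2 = 132.500.


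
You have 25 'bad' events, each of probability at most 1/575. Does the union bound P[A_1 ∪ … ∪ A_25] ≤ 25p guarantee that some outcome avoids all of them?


Union bound: P[∪_{i=1}^{25} A_i] ≤ Σ_i P[A_i] ≤ 25·p = 25·(1/575) = 1/23.
Numerically: 1/23 ≈ 0.0434783.
Is 1/23 < 1? YES.
Since P[∪ A_i] ≤ 1/23 < 1, the complement has P[∩ A_i^c] ≥ 1 − 1/23 = 22/23 > 0, so some outcome avoids every A_i.

25·p = 1/23 ≈ 0.0434783; existence CERTIFIED by the union bound.


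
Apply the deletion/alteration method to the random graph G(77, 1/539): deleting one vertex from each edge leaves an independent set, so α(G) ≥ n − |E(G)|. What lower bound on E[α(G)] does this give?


E[|E(G)|] = C(77, 2)·p = 2926 · (1/539) = 38/7.
E[α(G)] ≥ n − E[|E(G)|] = 77 − 38/7 = 501/7.
Numerically: ≈ 71.5714.
(This is only a lower bound; the true E[α(G)] may be larger.)

E[α(G)] ≥ 501/7 ≈ 71.5714.


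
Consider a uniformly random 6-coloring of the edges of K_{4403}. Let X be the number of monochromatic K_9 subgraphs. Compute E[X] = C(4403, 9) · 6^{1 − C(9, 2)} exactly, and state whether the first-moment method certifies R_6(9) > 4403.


E[X] = C(4403, 9) · 6^{1 − 36} = 1699894433046281918452233150 · 6^{−35} = 1699894433046281918452233150/1719070799748422591028658176.
As a reduced fraction: E[X] = 283315738841046986408705525/286511799958070431838109696 ≈ 0.9888.
Is E[X] < 1? YES.
Since E[X] < 1, there exists a 6-coloring of K_{4403} with no monochromatic K_9; hence R_6(9) > 4403.

E[X] = 283315738841046986408705525/286511799958070431838109696 ≈ 0.9888; E[X] < 1, so R_6(9) > 4403.


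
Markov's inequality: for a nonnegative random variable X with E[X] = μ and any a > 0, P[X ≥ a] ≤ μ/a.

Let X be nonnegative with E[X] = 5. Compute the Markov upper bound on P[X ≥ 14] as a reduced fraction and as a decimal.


μ = E[X] = 5, a = 14.
Markov: P[X ≥ 14] ≤ μ/a = (5)/14 = 5/14.
Numerically: ≈ 0.3571.
(Since a = 14 > μ = 5.0000, the bound 5/14 is < 1 and informative.)

P[X ≥ 14] ≤ 5/14 ≈ 0.3571.


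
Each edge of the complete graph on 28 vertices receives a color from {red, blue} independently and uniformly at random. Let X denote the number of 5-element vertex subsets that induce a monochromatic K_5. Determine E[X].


Let X = Σ_S X_S over the C(28, 5) = 98280 subsets S of size 5, where X_S = 1 if the K_5 on S is monochromatic.
For a fixed S, the K_5 on S has C(5, 2) = 10 edges. P[all 10 edges red] = (1/2)^10, and likewise for blue, so P[monochromatic] = 2·(1/2)^10 = 2^{1 − 10} = 1/512.
By linearity of expectation: E[X] = C(28, 5) · 2^{1 − 10} = 98280 · 1/512 = 12285/64.
Numerically: E[X] ≈ 191.95312.

E[X] = C(28,5)·2^(1−C(5,2)) = 12285/64 ≈ 191.95312.


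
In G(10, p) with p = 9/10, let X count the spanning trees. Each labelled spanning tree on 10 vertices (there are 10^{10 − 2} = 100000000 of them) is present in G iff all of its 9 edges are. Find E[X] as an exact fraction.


K_10 has 10^{10 − 2} = 100000000 labelled spanning trees.
For each such spanning tree H, let X_H = 1 if all 9 edges of H are present in G. Then P[X_H = 1] = p^{9} = (9/10)^{9} = 387420489/1000000000.
By linearity of expectation: E[X] = Σ_H E[X_H] = 100000000 · p^{9} = 100000000 · 387420489/1000000000 = 387420489/10.
Numerically: E[X] ≈ 3.874e+07.

E[X] = 100000000 · (9/10)^{9} = 387420489/10 ≈ 3.874e+07.


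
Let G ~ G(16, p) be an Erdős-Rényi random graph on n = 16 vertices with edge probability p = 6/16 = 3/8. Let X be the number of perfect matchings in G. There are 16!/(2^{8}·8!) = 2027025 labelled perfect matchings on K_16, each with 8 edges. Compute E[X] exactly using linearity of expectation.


K_16 has 16!/(2^{8}·8!) = 2027025 labelled perfect matchings.
For each such perfect matching H, let X_H = 1 if all 8 edges of H are present in G. Then P[X_H = 1] = p^{8} = (3/8)^{8} = 6561/16777216.
Summing the indicators: E[X] = Σ_H E[X_H] = 2027025 · p^{8} = 2027025 · 6561/16777216 = 13299311025/16777216.
Numerically: E[X] ≈ 793.

E[X] = 2027025 · (3/8)^{8} = 13299311025/16777216 ≈ 793.


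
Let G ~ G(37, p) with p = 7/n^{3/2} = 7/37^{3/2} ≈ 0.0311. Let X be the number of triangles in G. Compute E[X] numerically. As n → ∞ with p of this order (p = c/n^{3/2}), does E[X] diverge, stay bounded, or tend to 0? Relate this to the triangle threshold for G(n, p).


Number of potential triangles: C(37, 3) = 7770.
Each occurs with probability p³ ≈ (0.0311)³ ≈ 3.00875e-05.
By linearity: E[X] = C(37, 3)·p³ ≈ 7770 · 3.00875e-05 ≈ 0.234.
Since α = 3/2 > 1, p = c/n^{3/2} = o(1/n) is below the triangle threshold p ~ 1/n. Asymptotically E[X] ~ (c³/6)·n^{3(1−α)} = (7³/6)·n^{-1.5} → 0, so by Markov's inequality G has no triangles w.h.p.

E[X] ≈ 0.234; in regime p = Θ(1/n^{3/2}) E[X] tends to 0 (below the triangle threshold p ~ 1/n).


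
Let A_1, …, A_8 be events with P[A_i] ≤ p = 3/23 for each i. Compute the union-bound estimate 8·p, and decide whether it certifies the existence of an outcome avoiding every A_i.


Union bound: P[∪_{i=1}^{8} A_i] ≤ Σ_i P[A_i] ≤ 8·p = 8·(3/23) = 24/23.
Numerically: 24/23 ≈ 1.0435.
Is 24/23 < 1? NO.
Since the bound 24/23 is ≥ 1, the union bound is uninformative here; it does NOT by itself certify existence.

8·p = 24/23 ≈ 1.0435; existence NOT certified by the union bound.


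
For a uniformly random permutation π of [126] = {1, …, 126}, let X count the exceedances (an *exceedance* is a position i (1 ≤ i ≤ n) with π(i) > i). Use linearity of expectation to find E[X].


Write X = Σ_{i=1}^{126} X_i, where X_i = 1_{π(i) > i}.
For each fixed i, π(i) is uniform over {1, …, 126} (marginal of a uniform permutation), so P[π(i) > i] = (n − i)/n. Summing: Σ_{i=1}^{126} (n − i)/n = (0 + 1 + … + 125)/126 = 126(126 − 1)/(2·126) = (126 − 1)/2.
Hence E[X] = Σ_{i=1}^{126} (126 − i)/126 = 125/2 ≈ 62.500000.

E[X] = 125/2 = 62.500000.


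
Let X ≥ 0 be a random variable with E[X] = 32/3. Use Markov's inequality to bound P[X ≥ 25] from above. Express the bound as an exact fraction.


μ = E[X] = 32/3, a = 25.
Markov: P[X ≥ 25] ≤ μ/a = (32/3)/25 = 32/75.
Numerically: ≈ 0.42667.
(Since a = 25 > μ = 10.66667, the bound 32/75 is < 1 and informative.)

P[X ≥ 25] ≤ 32/75 ≈ 0.42667.


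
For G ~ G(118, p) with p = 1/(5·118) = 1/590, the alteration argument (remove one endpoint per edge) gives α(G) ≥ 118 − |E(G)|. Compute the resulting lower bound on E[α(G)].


E[|E(G)|] = C(118, 2)·p = 6903 · (1/590) = 117/10.
E[α(G)] ≥ n − E[|E(G)|] = 118 − 117/10 = 1063/10.
Numerically: ≈ 106.300000.
(This is only a lower bound; the true E[α(G)] may be larger.)

E[α(G)] ≥ 1063/10 ≈ 106.300000.


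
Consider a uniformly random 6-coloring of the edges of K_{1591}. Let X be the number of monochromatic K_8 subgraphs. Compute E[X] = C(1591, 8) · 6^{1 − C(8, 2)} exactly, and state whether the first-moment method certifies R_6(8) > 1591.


E[X] = C(1591, 8) · 6^{1 − 28} = 1000427749141189953870 · 6^{−27} = 1000427749141189953870/1023490369077469249536.
As a reduced fraction: E[X] = 55579319396732775215/56860576059859402752 ≈ 0.977.
Is E[X] < 1? YES.
Since E[X] < 1, there exists a 6-coloring of K_{1591} with no monochromatic K_8; hence R_6(8) > 1591.

E[X] = 55579319396732775215/56860576059859402752 ≈ 0.977; E[X] < 1, so R_6(8) > 1591.


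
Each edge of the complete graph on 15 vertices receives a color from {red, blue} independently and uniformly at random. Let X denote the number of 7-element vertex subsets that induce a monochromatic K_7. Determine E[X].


Let X = Σ_S X_S over the C(15, 7) = 6435 subsets S of size 7, where X_S = 1 if the K_7 on S is monochromatic.
For a fixed S, the K_7 on S has C(7, 2) = 21 edges. P[all 21 edges red] = (1/2)^21, and likewise for blue, so P[monochromatic] = 2·(1/2)^21 = 2^{1 − 21} = 1/1048576.
By linearity: E[X] = C(15, 7) · 2^{1 − 21} = 6435 · 1/1048576 = 6435/1048576.
Numerically: E[X] ≈ 0.0061.

E[X] = C(15,7)·2^(1−C(7,2)) = 6435/1048576 ≈ 0.0061.


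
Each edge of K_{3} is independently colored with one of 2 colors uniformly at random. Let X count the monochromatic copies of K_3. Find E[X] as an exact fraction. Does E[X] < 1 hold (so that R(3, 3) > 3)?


E[X] = C(3, 3) · 2^{1 − 3} = 1 · 2^{−2} = 1/4.
As a reduced fraction: E[X] = 1/4 ≈ 0.2500.
Is E[X] < 1? YES.
Since E[X] < 1, there exists a 2-coloring of K_{3} with no monochromatic K_3; hence R(3, 3) > 3.

E[X] = 1/4 ≈ 0.2500; E[X] < 1, so R(3, 3) > 3.


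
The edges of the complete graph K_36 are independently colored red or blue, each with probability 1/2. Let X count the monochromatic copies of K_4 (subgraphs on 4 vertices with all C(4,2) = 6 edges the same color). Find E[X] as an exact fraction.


Let X = Σ_S X_S over the C(36, 4) = 58905 subsets S of size 4, where X_S = 1 if the K_4 on S is monochromatic.
For a fixed S, the K_4 on S has C(4, 2) = 6 edges. P[all 6 edges red] = (1/2)^6, and likewise for blue, so P[monochromatic] = 2·(1/2)^6 = 2^{1 − 6} = 1/32.
Summing: E[X] = C(36, 4) · 2^{1 − 6} = 58905 · 1/32 = 58905/32.
Numerically: E[X] ≈ 1840.78125.

E[X] = C(36,4)·2^(1−C(4,2)) = 58905/32 ≈ 1840.78125.


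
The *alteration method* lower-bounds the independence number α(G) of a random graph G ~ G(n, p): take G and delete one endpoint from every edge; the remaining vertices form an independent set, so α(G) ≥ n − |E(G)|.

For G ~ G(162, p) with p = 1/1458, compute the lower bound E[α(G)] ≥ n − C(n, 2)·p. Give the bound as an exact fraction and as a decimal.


E[|E(G)|] = C(162, 2)·p = 13041 · (1/1458) = 161/18.
E[α(G)] ≥ n − E[|E(G)|] = 162 − 161/18 = 2755/18.
Numerically: ≈ 153.056.
(This is only a lower bound; the true E[α(G)] may be larger.)

E[α(G)] ≥ 2755/18 ≈ 153.056.


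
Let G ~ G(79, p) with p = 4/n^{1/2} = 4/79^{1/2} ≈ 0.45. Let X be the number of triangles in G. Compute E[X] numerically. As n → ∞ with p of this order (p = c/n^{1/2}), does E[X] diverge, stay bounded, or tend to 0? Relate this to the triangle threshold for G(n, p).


Number of potential triangles: C(79, 3) = 79079.
Each occurs with probability p³ ≈ (0.45)³ ≈ 9.114636e-02.
By linearity: E[X] = C(79, 3)·p³ ≈ 79079 · 9.114636e-02 ≈ 7207.7631.
Since α = 1/2 < 1, p = c/n^{1/2} ≫ 1/n is above the triangle threshold p ~ 1/n. Asymptotically E[X] ~ (c³/6)·n^{3(1−α)} = (4³/6)·n^{1.5} → ∞; triangles are abundant w.h.p.

E[X] ≈ 7207.7631; in regime p = Θ(1/n^{1/2}) E[X] diverges (above the triangle threshold p ~ 1/n).


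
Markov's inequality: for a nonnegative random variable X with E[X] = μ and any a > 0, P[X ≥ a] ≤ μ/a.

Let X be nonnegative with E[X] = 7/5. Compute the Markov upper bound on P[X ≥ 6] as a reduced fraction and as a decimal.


μ = E[X] = 7/5, a = 6.
Markov: P[X ≥ 6] ≤ μ/a = (7/5)/6 = 7/30.
Numerically: ≈ 0.23333.
(Since a = 6 > μ = 1.40000, the bound 7/30 is < 1 and informative.)

P[X ≥ 6] ≤ 7/30 ≈ 0.23333.


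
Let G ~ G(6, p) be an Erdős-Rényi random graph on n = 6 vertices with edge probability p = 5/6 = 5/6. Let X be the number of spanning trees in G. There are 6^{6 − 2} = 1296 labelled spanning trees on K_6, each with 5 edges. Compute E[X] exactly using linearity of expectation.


K_6 has 6^{6 − 2} = 1296 labelled spanning trees.
For each such spanning tree H, let X_H = 1 if all 5 edges of H are present in G. Then P[X_H = 1] = p^{5} = (5/6)^{5} = 3125/7776.
By linearity of expectation: E[X] = Σ_H E[X_H] = 1296 · p^{5} = 1296 · 3125/7776 = 3125/6.
Numerically: E[X] ≈ 520.833.

E[X] = 1296 · (5/6)^{5} = 3125/6 ≈ 520.833.


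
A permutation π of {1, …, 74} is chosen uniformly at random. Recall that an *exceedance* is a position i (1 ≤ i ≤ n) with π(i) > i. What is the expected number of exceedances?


Write X = Σ_{i=1}^{74} X_i, where X_i = 1_{π(i) > i}.
For each fixed i, π(i) is uniform over {1, …, 74} (marginal of a uniform permutation), so P[π(i) > i] = (n − i)/n. Summing: Σ_{i=1}^{74} (n − i)/n = (0 + 1 + … + 73)/74 = 74(74 − 1)/(2·74) = (74 − 1)/2.
Hence E[X] = Σ_{i=1}^{74} (74 − i)/74 = 73/2 ≈ 36.5000.

E[X] = 73/2 = 36.5000.


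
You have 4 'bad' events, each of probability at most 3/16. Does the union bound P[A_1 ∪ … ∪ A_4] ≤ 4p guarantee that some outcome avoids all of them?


Union bound: P[∪_{i=1}^{4} A_i] ≤ Σ_i P[A_i] ≤ 4·p = 4·(3/16) = 3/4.
Numerically: 3/4 ≈ 0.750.
Is 3/4 < 1? YES.
Since P[∪ A_i] ≤ 3/4 < 1, the complement has P[∩ A_i^c] ≥ 1 − 3/4 = 1/4 > 0, so some outcome avoids every A_i.

4·p = 3/4 ≈ 0.750; existence CERTIFIED by the union bound.


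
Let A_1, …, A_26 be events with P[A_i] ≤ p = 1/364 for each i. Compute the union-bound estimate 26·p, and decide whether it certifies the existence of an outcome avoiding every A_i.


Union bound: P[∪_{i=1}^{26} A_i] ≤ Σ_i P[A_i] ≤ 26·p = 26·(1/364) = 1/14.
Numerically: 1/14 ≈ 0.071.
Is 1/14 < 1? YES.
Since P[∪ A_i] ≤ 1/14 < 1, the complement has P[∩ A_i^c] ≥ 1 − 1/14 = 13/14 > 0, so some outcome avoids every A_i.

26·p = 1/14 ≈ 0.071; existence CERTIFIED by the union bound.


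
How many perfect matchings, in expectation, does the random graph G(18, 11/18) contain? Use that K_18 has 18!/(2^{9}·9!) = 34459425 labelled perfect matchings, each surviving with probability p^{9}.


K_18 has 18!/(2^{9}·9!) = 34459425 labelled perfect matchings.
For each such perfect matching H, let X_H = 1 if all 9 edges of H are present in G. Then P[X_H = 1] = p^{9} = (11/18)^{9} = 2357947691/198359290368.
By linearity: E[X] = Σ_H E[X_H] = 34459425 · p^{9} = 34459425 · 2357947691/198359290368 = 1003129896443675/2448880128.
Numerically: E[X] ≈ 4.1e+05.

E[X] = 34459425 · (11/18)^{9} = 1003129896443675/2448880128 ≈ 4.1e+05.


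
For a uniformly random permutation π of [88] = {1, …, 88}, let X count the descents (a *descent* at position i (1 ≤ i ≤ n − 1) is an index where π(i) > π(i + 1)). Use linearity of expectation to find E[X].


Write X = Σ X_I over i = 1, …, 87, with X_I the indicator of one descent.
There are 87 indicators.
For each fixed i, the pair (π(i), π(i+1)) is a uniformly random ordered pair of distinct values from {1, …, 88}; by symmetry P[π(i) > π(i+1)] = 1/2.
By linearity: E[X] = 87 · (1/2) = (88 − 1) · (1/2) = 87/2 ≈ 43.50000.

E[X] = 87/2 = 43.50000.


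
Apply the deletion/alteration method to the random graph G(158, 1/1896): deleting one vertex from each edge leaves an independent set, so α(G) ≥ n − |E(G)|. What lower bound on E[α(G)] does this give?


E[|E(G)|] = C(158, 2)·p = 12403 · (1/1896) = 157/24.
E[α(G)] ≥ n − E[|E(G)|] = 158 − 157/24 = 3635/24.
Numerically: ≈ 151.458.
(This is only a lower bound; the true E[α(G)] may be larger.)

E[α(G)] ≥ 3635/24 ≈ 151.458.


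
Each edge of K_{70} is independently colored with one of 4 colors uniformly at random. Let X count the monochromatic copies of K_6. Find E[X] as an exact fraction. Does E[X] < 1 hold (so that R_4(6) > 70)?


E[X] = C(70, 6) · 4^{1 − 15} = 131115985 · 4^{−14} = 131115985/268435456.
As a reduced fraction: E[X] = 131115985/268435456 ≈ 0.488.
Is E[X] < 1? YES.
Since E[X] < 1, there exists a 4-coloring of K_{70} with no monochromatic K_6; hence R_4(6) > 70.

E[X] = 131115985/268435456 ≈ 0.488; E[X] < 1, so R_4(6) > 70.


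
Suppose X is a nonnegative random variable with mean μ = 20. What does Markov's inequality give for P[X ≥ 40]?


μ = E[X] = 20, a = 40.
Markov: P[X ≥ 40] ≤ μ/a = (20)/40 = 1/2.
Numerically: ≈ 0.5000.
(Since a = 40 > μ = 20.0000, the bound 1/2 is < 1 and informative.)

P[X ≥ 40] ≤ 1/2 ≈ 0.5000.


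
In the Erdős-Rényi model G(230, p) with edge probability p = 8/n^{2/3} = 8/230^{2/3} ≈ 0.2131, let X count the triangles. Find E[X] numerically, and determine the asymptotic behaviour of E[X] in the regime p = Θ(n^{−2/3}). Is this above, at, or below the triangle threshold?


Number of potential triangles: C(230, 3) = 2001460.
Each occurs with probability p³ ≈ (0.2131)³ ≈ 9.678639e-03.
By linearity: E[X] = C(230, 3)·p³ ≈ 2001460 · 9.678639e-03 ≈ 19371.4087.
Since α = 2/3 < 1, p = c/n^{2/3} ≫ 1/n is above the triangle threshold p ~ 1/n. Asymptotically E[X] ~ (c³/6)·n^{3(1−α)} = (8³/6)·n^{1} → ∞; triangles are abundant w.h.p.

E[X] ≈ 19371.4087; in regime p = Θ(1/n^{2/3}) E[X] diverges (above the triangle threshold p ~ 1/n).


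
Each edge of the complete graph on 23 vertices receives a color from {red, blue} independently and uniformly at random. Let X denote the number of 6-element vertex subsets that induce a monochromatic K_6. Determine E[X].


Let X = Σ_S X_S over the C(23, 6) = 100947 subsets S of size 6, where X_S = 1 if the K_6 on S is monochromatic.
For a fixed S, the K_6 on S has C(6, 2) = 15 edges. P[all 15 edges red] = (1/2)^15, and likewise for blue, so P[monochromatic] = 2·(1/2)^15 = 2^{1 − 15} = 1/16384.
Summing: E[X] = C(23, 6) · 2^{1 − 15} = 100947 · 1/16384 = 100947/16384.
Numerically: E[X] ≈ 6.161316.

E[X] = C(23,6)·2^(1−C(6,2)) = 100947/16384 ≈ 6.161316.


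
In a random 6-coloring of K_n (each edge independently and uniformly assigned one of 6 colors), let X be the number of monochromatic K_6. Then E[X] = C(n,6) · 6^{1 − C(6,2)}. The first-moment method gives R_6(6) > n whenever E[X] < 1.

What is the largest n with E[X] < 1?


We need C(n, 6) · 6^{1 − 15} < 1, i.e. C(n, 6) < 6^{15 − 1} = 78364164096.
Check values of n near the boundary:
  n = 195: C(195, 6) = 70656049360; 70656049360 < 78364164096? YES
  n = 196: C(196, 6) = 72887293024; 72887293024 < 78364164096? YES
  n = 197: C(197, 6) = 75176946208; 75176946208 < 78364164096? YES
  n = 198: C(198, 6) = 77526225777; 77526225777 < 78364164096? YES
  n = 199: C(199, 6) = 79936367511; 79936367511 < 78364164096? NO
The largest n with C(n, 6) < 78364164096 is n = 198 (where E[X] = 25842075259/26121388032 ≈ 0.98931). Hence R_6(6) > 198, i.e. R_6(6) ≥ 199.

Largest n = 198; hence R_6(6) > 198.


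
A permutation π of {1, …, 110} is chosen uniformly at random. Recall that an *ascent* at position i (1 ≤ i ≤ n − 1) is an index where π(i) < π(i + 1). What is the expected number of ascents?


Write X = Σ X_I over i = 1, …, 109, with X_I the indicator of one ascent.
There are 109 indicators.
For each fixed i, the pair (π(i), π(i+1)) is a uniformly random ordered pair of distinct values from {1, …, 110}; by symmetry P[π(i) < π(i+1)] = 1/2.
By linearity: E[X] = 109 · (1/2) = (110 − 1) · (1/2) = 109/2 ≈ 54.500.

E[X] = 109/2 = 54.500.
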